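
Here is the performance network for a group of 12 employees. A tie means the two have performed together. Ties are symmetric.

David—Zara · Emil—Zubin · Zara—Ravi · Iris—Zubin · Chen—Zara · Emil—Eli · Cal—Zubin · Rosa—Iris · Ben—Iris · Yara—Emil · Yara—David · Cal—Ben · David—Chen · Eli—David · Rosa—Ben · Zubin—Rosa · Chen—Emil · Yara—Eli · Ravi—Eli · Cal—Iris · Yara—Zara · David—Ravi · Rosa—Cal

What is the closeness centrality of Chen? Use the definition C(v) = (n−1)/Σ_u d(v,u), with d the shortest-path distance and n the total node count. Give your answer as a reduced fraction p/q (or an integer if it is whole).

Distances from Chen: Ben:4, Cal:3, David:1, Eli:2, Emil:1, Iris:3, Ravi:2, Rosa:3, Yara:2, Zara:1, Zubin:2. Sum = 24.
n = 12, so closeness = 11/24.

11/24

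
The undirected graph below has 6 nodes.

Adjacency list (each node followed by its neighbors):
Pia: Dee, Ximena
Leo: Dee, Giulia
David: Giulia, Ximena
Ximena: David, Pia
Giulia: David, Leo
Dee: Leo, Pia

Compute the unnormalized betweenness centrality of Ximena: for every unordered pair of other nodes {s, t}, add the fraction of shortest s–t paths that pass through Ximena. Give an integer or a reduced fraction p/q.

2

Pairs whose geodesics pass through Ximena — Dee–David: 1/2; Giulia–Pia: 1/2; David–Pia: 1.
All other pairs contribute 0.
Summing the contributions gives betweenness(Ximena) = 2.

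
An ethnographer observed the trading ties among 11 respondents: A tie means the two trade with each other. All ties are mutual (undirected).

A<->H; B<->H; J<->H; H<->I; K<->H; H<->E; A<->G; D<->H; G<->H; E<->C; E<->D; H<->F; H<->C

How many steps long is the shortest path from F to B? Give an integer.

2

One shortest route is F – H – B, which uses 2 edges, and F and B are not directly tied, so nothing shorter exists. So d(F,B) = 2.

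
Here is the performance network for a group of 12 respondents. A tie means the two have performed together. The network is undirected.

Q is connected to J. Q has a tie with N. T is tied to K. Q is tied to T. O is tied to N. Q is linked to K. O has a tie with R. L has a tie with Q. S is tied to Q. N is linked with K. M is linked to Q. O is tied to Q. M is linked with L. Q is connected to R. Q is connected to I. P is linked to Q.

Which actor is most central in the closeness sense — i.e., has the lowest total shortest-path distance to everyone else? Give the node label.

Farness (sum of distances to all others) for each node — I:21, J:21, K:19, L:20, M:20, N:19, O:19, P:21, Q:11, R:20, S:21, T:20.
The smallest farness is 11, for Q, so Q has the highest closeness.

Q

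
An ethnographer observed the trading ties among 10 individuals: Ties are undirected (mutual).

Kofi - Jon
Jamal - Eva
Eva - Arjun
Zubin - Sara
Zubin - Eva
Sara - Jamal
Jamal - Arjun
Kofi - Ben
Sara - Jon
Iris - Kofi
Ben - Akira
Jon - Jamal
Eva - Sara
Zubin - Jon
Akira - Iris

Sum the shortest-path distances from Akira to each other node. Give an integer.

Distances from Akira: Arjun:5, Ben:1, Eva:5, Iris:1, Jamal:4, Jon:3, Kofi:2, Sara:4, Zubin:4.
Sum = 5 + 1 + 5 + 1 + 4 + 3 + 2 + 4 + 4 = 29.

29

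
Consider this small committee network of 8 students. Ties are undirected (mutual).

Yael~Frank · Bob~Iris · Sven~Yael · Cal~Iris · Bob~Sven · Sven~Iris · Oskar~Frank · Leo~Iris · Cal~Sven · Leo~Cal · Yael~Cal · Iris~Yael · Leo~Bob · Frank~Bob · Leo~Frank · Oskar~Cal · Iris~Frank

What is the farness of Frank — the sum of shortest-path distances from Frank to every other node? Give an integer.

9

Distances from Frank: Bob:1, Cal:2, Iris:1, Leo:1, Oskar:1, Sven:2, Yael:1.
Sum = 1 + 2 + 1 + 1 + 1 + 2 + 1 = 9.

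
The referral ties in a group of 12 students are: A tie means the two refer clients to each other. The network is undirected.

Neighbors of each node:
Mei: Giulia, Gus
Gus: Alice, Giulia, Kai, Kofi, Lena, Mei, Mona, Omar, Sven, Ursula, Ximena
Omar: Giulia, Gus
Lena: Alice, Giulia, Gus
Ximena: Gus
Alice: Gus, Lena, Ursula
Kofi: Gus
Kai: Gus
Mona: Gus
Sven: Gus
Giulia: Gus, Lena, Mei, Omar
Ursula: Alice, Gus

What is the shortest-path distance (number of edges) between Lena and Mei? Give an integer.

2

One shortest route is Lena – Gus – Mei, which uses 2 edges, and Lena and Mei are not directly tied, so nothing shorter exists. So d(Lena,Mei) = 2.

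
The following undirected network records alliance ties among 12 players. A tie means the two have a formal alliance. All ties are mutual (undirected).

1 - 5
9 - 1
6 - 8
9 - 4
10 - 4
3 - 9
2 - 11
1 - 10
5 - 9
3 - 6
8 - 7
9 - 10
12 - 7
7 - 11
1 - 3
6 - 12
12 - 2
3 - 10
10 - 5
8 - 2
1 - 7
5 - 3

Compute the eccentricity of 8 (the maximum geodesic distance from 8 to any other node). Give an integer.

Distances from 8: 1:2, 2:1, 3:2, 4:4, 5:3, 6:1, 7:1, 9:3, 10:3, 11:2, 12:2.
The largest is 4 (to 4), so the eccentricity of 8 is 4.

4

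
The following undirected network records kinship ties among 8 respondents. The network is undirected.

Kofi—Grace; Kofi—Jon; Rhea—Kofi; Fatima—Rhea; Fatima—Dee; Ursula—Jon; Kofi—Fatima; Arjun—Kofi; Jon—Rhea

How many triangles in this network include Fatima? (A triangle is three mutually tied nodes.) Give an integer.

1

Fatima's neighbors: Dee, Kofi, and Rhea.
Neighbor pairs that are themselves tied: Fatima–Kofi–Rhea. Each forms one triangle with Fatima, for 1 in total.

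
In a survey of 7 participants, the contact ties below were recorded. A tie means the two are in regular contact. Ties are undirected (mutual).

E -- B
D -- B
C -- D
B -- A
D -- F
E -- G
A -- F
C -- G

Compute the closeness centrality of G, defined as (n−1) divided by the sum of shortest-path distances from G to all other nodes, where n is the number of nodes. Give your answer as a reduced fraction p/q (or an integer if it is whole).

Distances from G: A:3, B:2, C:1, D:2, E:1, F:3. Sum = 12.
n = 7, so closeness = 6/12 = 1/2.

1/2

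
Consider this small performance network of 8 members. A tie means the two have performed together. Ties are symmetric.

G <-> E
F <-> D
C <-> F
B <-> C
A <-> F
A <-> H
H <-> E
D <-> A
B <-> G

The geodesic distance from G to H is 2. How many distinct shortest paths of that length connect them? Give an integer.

1

The shortest distance is 2, and the only length-2 path is G–E–H. So there is exactly 1 shortest path.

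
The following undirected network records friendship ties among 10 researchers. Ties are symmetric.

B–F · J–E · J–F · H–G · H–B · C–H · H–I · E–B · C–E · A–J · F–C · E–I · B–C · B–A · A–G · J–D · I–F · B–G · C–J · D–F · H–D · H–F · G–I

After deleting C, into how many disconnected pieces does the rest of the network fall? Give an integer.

C's neighbors (B, E, F, H, and J) remain reachable from one another through other ties, so the rest of the network stays in one piece.

1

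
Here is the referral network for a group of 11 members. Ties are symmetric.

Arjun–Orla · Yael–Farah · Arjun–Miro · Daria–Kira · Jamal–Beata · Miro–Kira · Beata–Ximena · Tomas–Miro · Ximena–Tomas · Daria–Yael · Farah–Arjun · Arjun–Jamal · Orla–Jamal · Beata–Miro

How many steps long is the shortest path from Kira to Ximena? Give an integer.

3

One shortest route is Kira – Miro – Beata – Ximena, which uses 3 edges, and at distance 2 from Kira we only reach {Arjun, Beata, Tomas, Yael}, which does not include Ximena. So d(Kira,Ximena) = 3.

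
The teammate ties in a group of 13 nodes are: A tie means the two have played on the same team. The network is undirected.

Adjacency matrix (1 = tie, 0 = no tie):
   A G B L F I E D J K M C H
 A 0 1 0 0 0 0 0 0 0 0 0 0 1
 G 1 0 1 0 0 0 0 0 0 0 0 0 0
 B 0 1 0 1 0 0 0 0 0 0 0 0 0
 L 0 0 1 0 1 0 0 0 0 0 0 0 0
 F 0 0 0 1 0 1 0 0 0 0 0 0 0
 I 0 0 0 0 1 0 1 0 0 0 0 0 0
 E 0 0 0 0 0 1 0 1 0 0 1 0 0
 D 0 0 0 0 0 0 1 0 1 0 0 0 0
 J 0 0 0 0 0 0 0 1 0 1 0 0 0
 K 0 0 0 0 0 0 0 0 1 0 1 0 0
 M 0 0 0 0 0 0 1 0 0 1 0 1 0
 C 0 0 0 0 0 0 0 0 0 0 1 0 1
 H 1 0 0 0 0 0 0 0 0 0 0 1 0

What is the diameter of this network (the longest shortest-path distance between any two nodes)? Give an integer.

Eccentricity of each node (its greatest distance to any other): A:5, B:6, C:5, D:6, E:5, F:5, G:6, H:5, I:5, J:6, K:6, L:5, M:5.
The maximum eccentricity is 6, realized for instance by the pair G–D via G – A – H – C – M – E – D. So the diameter is 6.

6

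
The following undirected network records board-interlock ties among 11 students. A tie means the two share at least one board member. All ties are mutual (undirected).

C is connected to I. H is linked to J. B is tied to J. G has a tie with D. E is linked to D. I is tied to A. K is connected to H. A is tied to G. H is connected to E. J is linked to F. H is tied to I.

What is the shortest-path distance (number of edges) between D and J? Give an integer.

3

One shortest route is D – E – H – J, which uses 3 edges, and at distance 2 from D we only reach {A, H}, which does not include J. So d(D,J) = 3.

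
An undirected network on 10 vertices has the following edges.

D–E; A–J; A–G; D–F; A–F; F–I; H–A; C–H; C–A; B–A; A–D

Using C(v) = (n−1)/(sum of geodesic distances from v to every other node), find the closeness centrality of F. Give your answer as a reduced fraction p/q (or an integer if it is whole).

3/5

Distances from F: A:1, B:2, C:2, D:1, E:2, G:2, H:2, I:1, J:2. Sum = 15.
n = 10, so closeness = 9/15 = 3/5.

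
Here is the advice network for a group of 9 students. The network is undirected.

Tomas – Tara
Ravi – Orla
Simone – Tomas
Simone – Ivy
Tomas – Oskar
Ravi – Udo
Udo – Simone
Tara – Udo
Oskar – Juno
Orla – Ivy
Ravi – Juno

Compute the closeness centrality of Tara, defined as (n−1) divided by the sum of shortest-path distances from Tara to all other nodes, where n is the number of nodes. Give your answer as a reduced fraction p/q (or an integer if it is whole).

Distances from Tara: Ivy:3, Juno:3, Orla:3, Oskar:2, Ravi:2, Simone:2, Tomas:1, Udo:1. Sum = 17.
n = 9, so closeness = 8/17.

8/17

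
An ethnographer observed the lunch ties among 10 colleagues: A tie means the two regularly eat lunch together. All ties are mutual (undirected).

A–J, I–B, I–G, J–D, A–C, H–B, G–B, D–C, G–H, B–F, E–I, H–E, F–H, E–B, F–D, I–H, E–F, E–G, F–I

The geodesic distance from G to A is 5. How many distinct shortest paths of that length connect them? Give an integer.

8

The shortest distance is 5. The length-5 paths are: G–I–F–D–C–A; G–B–F–D–C–A; G–E–F–D–C–A; G–H–F–D–C–A; G–I–F–D–J–A; G–B–F–D–J–A (and 2 more).
That gives 8 distinct shortest paths.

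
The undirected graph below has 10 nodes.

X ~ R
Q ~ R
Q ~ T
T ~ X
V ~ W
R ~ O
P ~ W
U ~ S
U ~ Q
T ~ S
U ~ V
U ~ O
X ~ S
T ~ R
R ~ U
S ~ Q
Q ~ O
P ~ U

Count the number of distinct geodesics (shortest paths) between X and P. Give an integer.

2

The shortest distance is 3. The length-3 paths are: X–R–U–P; X–S–U–P.
That gives 2 distinct shortest paths.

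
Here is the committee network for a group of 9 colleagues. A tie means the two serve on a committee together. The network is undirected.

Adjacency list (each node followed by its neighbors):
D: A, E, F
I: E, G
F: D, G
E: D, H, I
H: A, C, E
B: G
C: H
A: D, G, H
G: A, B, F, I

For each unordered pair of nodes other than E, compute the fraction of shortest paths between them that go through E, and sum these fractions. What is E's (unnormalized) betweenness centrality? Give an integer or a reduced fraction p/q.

Pairs whose geodesics pass through E — F–C: 1/3; F–H: 1/3; I–D: 1; I–C: 1; I–H: 1; D–C: 1/2; D–H: 1/2.
All other pairs contribute 0.
Summing the contributions gives betweenness(E) = 14/3.

14/3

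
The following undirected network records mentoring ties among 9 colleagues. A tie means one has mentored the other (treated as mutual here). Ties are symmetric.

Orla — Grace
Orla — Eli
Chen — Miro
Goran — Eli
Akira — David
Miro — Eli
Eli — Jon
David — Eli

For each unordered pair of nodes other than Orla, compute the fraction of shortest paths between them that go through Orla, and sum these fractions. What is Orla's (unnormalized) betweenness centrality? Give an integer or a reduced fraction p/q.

Pairs whose geodesics pass through Orla — Jon–Grace: 1; Grace–Akira: 1; Grace–Eli: 1; Grace–David: 1; Grace–Goran: 1; Grace–Chen: 1; Grace–Miro: 1.
All other pairs contribute 0.
Summing the contributions gives betweenness(Orla) = 7.

7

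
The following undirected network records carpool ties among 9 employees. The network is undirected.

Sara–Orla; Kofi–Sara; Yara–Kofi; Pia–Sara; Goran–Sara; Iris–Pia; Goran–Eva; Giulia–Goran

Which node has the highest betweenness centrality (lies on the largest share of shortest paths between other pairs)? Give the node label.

Unnormalized betweenness of each node: Eva:0, Giulia:0, Goran:13, Iris:0, Kofi:7, Orla:0, Pia:7, Sara:23, Yara:0.
Sara has the largest value, 23, making it the main broker — the node through which the most shortest paths run.

Sara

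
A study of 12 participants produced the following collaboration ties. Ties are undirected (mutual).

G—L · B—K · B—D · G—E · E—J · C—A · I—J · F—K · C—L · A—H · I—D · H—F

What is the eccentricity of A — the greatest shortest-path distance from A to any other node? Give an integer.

6

Distances from A: B:4, C:1, D:5, E:4, F:2, G:3, H:1, I:6, J:5, K:3, L:2.
The largest is 6 (to I), so the eccentricity of A is 6.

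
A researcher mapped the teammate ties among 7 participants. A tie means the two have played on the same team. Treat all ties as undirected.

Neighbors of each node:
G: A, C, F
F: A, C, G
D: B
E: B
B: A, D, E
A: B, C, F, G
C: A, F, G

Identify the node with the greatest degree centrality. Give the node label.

A

Degrees — A:4, B:3, C:3, D:1, E:1, F:3, G:3.
The maximum is 4, attained only by A.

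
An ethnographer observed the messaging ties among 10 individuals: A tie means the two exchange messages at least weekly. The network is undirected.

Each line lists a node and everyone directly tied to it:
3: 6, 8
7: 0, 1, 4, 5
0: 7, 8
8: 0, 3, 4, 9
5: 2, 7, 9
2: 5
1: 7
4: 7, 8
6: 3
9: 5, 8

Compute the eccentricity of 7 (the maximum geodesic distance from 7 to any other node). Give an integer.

4

Distances from 7: 0:1, 1:1, 2:2, 3:3, 4:1, 5:1, 6:4, 8:2, 9:2.
The largest is 4 (to 6), so the eccentricity of 7 is 4.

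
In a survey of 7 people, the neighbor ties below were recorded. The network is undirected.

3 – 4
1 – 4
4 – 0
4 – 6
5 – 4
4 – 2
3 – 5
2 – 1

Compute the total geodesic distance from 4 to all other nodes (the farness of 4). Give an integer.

Distances from 4: 0:1, 1:1, 2:1, 3:1, 5:1, 6:1.
Sum = 1 + 1 + 1 + 1 + 1 + 1 = 6.

6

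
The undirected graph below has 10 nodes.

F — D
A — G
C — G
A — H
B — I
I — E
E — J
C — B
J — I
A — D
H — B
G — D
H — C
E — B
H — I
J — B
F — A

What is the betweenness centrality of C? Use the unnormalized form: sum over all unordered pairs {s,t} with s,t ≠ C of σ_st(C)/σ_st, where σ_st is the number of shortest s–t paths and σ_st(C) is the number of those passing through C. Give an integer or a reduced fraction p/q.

Pairs whose geodesics pass through C — G–E: 1; G–H: 1/2; G–B: 1; G–J: 1; G–I: 2/3; D–E: 1/3; D–B: 1/2; D–J: 1/3.
All other pairs contribute 0.
Summing the contributions gives betweenness(C) = 16/3.

16/3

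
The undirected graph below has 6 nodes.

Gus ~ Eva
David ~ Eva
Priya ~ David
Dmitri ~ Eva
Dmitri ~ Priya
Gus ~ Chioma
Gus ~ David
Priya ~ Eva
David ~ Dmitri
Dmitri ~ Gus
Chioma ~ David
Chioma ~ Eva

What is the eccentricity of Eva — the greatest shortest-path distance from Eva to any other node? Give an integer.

1

Distances from Eva: Chioma:1, David:1, Dmitri:1, Gus:1, Priya:1.
The largest is 1 (to Priya, Dmitri, Chioma, David, and Gus), so the eccentricity of Eva is 1.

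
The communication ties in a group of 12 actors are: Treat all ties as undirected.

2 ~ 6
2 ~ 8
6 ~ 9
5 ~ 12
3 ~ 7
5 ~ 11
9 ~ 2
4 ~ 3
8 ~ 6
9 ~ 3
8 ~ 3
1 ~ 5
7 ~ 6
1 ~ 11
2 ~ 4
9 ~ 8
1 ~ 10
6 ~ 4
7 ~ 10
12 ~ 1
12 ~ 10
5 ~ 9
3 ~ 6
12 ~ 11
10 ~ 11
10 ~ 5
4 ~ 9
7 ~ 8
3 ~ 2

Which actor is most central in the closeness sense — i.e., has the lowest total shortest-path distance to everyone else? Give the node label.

9

Farness (sum of distances to all others) for each node — 1:23, 2:21, 3:19, 4:22, 5:17, 6:19, 7:18, 8:20, 9:16, 10:19, 11:23, 12:23.
The smallest farness is 16, for 9, so 9 has the highest closeness.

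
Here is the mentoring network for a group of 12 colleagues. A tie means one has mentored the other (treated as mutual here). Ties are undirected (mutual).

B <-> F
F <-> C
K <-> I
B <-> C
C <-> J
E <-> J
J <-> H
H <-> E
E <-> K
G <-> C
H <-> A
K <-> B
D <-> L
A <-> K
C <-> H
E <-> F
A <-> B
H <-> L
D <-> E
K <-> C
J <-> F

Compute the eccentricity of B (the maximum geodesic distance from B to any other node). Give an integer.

Distances from B: A:1, C:1, D:3, E:2, F:1, G:2, H:2, I:2, J:2, K:1, L:3.
The largest is 3 (to D and L), so the eccentricity of B is 3.

3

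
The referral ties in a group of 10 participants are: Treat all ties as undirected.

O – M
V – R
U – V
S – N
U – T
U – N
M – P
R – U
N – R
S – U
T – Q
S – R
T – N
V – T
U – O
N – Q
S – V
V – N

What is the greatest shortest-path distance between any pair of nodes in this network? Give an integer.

Eccentricity of each node (its greatest distance to any other): M:4, N:4, O:3, P:5, Q:5, R:4, S:4, T:4, U:3, V:4.
The maximum eccentricity is 5, realized for instance by the pair Q–P via Q – T – U – O – M – P. So the diameter is 5.

5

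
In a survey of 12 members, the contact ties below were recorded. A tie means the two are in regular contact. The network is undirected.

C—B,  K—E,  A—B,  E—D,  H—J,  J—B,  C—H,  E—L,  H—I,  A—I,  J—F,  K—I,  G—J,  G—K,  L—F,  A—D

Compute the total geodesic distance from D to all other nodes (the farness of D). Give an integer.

25

Distances from D: A:1, B:2, C:3, E:1, F:3, G:3, H:3, I:2, J:3, K:2, L:2.
Sum = 1 + 2 + 3 + 1 + 3 + 3 + 3 + 2 + 3 + 2 + 2 = 25.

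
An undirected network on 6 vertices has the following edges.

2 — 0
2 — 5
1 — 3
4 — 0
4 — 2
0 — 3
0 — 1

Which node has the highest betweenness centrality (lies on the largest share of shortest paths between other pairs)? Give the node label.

0

Unnormalized betweenness of each node: 0:6, 1:0, 2:4, 3:0, 4:0, 5:0.
0 has the largest value, 6, making it the main broker — the node through which the most shortest paths run.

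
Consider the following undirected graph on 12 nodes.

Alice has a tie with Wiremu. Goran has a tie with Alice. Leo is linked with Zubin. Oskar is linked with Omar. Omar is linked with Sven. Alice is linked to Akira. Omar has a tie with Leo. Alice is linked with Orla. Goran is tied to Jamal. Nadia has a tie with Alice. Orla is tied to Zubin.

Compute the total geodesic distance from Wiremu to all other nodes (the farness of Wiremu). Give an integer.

36

Distances from Wiremu: Akira:2, Alice:1, Goran:2, Jamal:3, Leo:4, Nadia:2, Omar:5, Orla:2, Oskar:6, Sven:6, Zubin:3.
Sum = 2 + 1 + 2 + 3 + 4 + 2 + 5 + 2 + 6 + 6 + 3 = 36.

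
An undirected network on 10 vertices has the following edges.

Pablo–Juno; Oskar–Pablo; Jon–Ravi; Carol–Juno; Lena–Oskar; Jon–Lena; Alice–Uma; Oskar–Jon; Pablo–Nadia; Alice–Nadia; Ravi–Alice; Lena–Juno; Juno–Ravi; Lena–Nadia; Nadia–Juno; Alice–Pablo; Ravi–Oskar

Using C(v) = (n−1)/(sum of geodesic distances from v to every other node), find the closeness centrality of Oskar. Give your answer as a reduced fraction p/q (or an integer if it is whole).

9/16

Distances from Oskar: Alice:2, Carol:3, Jon:1, Juno:2, Lena:1, Nadia:2, Pablo:1, Ravi:1, Uma:3. Sum = 16.
n = 10, so closeness = 9/16.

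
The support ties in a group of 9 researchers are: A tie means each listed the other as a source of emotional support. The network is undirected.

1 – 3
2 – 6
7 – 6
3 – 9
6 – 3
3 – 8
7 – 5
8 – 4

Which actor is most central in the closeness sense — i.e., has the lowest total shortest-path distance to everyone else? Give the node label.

Farness (sum of distances to all others) for each node — 1:20, 2:21, 3:13, 4:25, 5:26, 6:14, 7:19, 8:18, 9:20.
The smallest farness is 13, for 3, so 3 has the highest closeness.

3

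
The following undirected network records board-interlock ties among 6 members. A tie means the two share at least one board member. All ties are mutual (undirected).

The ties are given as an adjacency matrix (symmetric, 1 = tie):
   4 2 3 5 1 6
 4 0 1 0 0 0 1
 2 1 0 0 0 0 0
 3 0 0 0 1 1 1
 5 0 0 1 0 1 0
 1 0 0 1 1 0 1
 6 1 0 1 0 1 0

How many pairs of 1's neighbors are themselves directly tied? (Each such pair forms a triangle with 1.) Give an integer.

1's neighbors: 3, 5, and 6.
Neighbor pairs that are themselves tied: 1–3–5; 1–3–6. Each forms one triangle with 1, for 2 in total.

2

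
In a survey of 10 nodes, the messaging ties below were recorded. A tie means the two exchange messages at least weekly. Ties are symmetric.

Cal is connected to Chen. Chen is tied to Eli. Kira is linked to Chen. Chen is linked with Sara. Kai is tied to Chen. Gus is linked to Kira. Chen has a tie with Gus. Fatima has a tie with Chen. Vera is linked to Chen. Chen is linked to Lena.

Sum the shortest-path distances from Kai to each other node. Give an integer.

Distances from Kai: Cal:2, Chen:1, Eli:2, Fatima:2, Gus:2, Kira:2, Lena:2, Sara:2, Vera:2.
Sum = 2 + 1 + 2 + 2 + 2 + 2 + 2 + 2 + 2 = 17.

17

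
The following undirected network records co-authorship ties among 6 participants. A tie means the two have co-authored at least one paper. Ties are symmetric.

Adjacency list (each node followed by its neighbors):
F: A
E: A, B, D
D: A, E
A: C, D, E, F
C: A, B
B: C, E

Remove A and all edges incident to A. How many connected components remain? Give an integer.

Without A, the remaining ties split the others into: {B, C, D, E}; {F}.
That's 2 separate components.

2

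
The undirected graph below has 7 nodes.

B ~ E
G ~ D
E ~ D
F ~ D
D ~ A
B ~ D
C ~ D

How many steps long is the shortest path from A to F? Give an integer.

One shortest route is A – D – F, which uses 2 edges, and A and F are not directly tied, so nothing shorter exists. So d(A,F) = 2.

2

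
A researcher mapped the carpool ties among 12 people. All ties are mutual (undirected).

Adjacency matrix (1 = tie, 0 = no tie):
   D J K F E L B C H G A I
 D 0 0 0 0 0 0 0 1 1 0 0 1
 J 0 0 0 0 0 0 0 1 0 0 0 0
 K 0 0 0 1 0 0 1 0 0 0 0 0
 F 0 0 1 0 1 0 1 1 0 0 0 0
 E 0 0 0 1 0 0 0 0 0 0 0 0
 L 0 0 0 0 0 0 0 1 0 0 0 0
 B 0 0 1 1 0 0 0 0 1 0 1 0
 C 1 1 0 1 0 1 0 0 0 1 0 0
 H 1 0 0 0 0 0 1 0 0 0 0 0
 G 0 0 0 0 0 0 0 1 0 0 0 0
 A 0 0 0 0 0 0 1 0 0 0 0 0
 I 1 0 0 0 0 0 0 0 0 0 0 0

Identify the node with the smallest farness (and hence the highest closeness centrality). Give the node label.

Farness (sum of distances to all others) for each node — A:32, B:22, C:18, D:22, E:29, F:19, G:28, H:24, I:32, J:28, K:26, L:28.
The smallest farness is 18, for C, so C has the highest closeness.

C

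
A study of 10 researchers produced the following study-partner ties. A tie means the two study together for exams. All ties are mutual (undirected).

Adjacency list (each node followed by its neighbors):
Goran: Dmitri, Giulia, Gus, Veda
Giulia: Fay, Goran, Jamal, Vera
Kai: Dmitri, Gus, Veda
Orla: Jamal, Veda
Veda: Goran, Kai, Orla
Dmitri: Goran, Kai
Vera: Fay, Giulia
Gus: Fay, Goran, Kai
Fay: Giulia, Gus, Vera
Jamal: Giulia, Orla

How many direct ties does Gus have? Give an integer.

Gus is directly tied to Fay, Goran, and Kai. That is 3 neighbors, so the degree of Gus is 3.

3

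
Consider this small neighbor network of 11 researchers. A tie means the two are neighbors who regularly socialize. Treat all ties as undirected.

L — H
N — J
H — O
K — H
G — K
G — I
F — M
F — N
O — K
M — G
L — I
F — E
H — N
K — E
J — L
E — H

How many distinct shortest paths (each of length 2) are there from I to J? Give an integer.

1

The shortest distance is 2, and the only length-2 path is I–L–J. So there is exactly 1 shortest path.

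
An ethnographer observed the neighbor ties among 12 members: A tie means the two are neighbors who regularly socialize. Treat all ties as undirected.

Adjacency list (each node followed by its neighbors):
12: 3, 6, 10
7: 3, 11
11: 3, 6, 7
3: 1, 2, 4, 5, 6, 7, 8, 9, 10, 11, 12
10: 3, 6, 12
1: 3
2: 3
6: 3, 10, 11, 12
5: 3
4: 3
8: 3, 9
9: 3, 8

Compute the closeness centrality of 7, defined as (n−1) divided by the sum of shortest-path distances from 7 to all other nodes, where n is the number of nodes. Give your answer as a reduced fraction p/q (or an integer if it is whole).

Distances from 7: 1:2, 2:2, 3:1, 4:2, 5:2, 6:2, 8:2, 9:2, 10:2, 11:1, 12:2. Sum = 20.
n = 12, so closeness = 11/20.

11/20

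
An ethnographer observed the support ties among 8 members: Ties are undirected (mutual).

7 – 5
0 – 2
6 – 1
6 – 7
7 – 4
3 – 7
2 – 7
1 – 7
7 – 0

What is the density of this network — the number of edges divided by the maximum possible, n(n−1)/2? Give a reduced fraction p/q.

There are 9 edges and 8 nodes, so the maximum possible is C(8,2) = 28.
Density = 9/28.

9/28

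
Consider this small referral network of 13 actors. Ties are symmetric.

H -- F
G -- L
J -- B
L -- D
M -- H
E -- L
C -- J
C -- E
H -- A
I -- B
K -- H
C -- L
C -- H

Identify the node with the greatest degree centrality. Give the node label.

Degrees — A:1, B:2, C:4, D:1, E:2, F:1, G:1, H:5, I:1, J:2, K:1, L:4, M:1.
The maximum is 5, attained only by H.

H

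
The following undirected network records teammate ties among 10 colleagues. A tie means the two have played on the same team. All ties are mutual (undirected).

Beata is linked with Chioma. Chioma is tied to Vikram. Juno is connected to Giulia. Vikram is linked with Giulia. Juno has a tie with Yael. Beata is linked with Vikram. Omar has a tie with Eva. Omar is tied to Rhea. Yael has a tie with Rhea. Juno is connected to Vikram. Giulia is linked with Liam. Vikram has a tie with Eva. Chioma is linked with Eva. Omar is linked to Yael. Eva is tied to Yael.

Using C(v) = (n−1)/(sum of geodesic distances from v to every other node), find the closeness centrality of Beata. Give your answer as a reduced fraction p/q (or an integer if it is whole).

3/7

Distances from Beata: Chioma:1, Eva:2, Giulia:2, Juno:2, Liam:3, Omar:3, Rhea:4, Vikram:1, Yael:3. Sum = 21.
n = 10, so closeness = 9/21 = 3/7.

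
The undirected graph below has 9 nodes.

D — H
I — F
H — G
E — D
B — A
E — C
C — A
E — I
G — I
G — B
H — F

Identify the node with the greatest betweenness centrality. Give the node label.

Unnormalized betweenness of each node: A:2, B:11/3, C:10/3, D:2, E:22/3, F:1/2, G:43/6, H:13/3, I:17/3.
E has the largest value, 22/3, making it the main broker — the node through which the most shortest paths run.

E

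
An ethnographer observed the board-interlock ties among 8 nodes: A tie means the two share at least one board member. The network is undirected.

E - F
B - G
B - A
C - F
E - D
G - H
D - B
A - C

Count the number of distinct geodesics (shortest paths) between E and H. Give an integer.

1

The shortest distance is 4, and the only length-4 path is E–D–B–G–H. So there is exactly 1 shortest path.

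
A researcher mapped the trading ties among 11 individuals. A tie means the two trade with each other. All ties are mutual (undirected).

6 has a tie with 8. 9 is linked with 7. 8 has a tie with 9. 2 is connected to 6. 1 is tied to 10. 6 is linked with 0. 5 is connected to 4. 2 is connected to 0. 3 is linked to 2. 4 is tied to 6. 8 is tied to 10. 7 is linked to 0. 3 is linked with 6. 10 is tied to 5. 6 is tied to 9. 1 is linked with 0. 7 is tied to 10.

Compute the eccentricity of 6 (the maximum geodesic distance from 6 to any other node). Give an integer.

2

Distances from 6: 0:1, 1:2, 2:1, 3:1, 4:1, 5:2, 7:2, 8:1, 9:1, 10:2.
The largest is 2 (to 5, 7, 10, and 1), so the eccentricity of 6 is 2.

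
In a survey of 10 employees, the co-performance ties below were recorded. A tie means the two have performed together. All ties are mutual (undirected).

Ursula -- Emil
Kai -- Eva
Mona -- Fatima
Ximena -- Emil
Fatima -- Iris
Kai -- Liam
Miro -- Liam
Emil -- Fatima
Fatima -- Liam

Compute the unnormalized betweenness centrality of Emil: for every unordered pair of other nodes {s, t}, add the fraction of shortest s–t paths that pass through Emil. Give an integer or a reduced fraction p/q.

15

Pairs whose geodesics pass through Emil — Kai–Ursula: 1; Kai–Ximena: 1; Liam–Ursula: 1; Liam–Ximena: 1; Eva–Ursula: 1; Eva–Ximena: 1; Ursula–Fatima: 1; Ursula–Ximena: 1; Ursula–Miro: 1; Ursula–Mona: 1; Ursula–Iris: 1; Fatima–Ximena: 1; Ximena–Miro: 1; Ximena–Mona: 1 … (+1 more pairs).
All other pairs contribute 0.
Summing the contributions gives betweenness(Emil) = 15.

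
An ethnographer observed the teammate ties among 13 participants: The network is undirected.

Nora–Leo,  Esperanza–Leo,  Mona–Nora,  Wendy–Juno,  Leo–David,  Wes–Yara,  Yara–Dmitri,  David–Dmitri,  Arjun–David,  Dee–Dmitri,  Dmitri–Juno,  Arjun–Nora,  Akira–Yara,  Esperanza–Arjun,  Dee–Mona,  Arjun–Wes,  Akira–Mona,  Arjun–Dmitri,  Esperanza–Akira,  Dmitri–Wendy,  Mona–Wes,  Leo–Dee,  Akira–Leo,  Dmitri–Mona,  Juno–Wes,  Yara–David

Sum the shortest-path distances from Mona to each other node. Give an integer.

Distances from Mona: Akira:1, Arjun:2, David:2, Dee:1, Dmitri:1, Esperanza:2, Juno:2, Leo:2, Nora:1, Wendy:2, Wes:1, Yara:2.
Sum = 1 + 2 + 2 + 1 + 1 + 2 + 2 + 2 + 1 + 2 + 1 + 2 = 19.

19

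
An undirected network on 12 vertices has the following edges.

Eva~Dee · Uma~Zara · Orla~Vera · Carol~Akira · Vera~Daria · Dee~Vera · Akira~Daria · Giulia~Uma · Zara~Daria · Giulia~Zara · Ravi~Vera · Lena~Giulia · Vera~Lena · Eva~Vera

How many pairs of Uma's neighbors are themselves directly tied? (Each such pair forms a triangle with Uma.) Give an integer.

1

Uma's neighbors: Giulia and Zara.
Neighbor pairs that are themselves tied: Uma–Giulia–Zara. Each forms one triangle with Uma, for 1 in total.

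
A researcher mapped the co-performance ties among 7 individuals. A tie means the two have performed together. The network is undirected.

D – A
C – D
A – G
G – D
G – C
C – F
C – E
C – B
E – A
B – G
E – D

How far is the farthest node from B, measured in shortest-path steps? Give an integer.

Distances from B: A:2, C:1, D:2, E:2, F:2, G:1.
The largest is 2 (to D, E, F, and A), so the eccentricity of B is 2.

2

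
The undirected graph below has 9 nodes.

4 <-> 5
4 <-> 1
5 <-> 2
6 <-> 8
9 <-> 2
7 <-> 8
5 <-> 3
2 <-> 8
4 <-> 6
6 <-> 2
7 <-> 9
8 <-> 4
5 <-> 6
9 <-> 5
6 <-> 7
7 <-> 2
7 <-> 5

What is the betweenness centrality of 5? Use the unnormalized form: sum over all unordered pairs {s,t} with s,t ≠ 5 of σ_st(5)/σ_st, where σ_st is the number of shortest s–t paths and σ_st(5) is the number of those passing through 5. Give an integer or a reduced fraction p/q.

32/3

Pairs whose geodesics pass through 5 — 2–3: 1; 2–1: 1/3; 2–4: 1/3; 7–3: 1; 7–1: 1/3; 7–4: 1/3; 3–8: 4/4; 3–9: 1; 3–6: 1; 3–1: 1; 3–4: 1; 9–6: 1/3; 9–1: 1; 9–4: 1.
All other pairs contribute 0.
Summing the contributions gives betweenness(5) = 32/3.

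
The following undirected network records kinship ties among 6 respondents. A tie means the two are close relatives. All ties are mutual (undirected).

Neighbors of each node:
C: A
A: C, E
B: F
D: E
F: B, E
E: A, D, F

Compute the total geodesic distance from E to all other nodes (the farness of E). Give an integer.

7

Distances from E: A:1, B:2, C:2, D:1, F:1.
Sum = 1 + 2 + 2 + 1 + 1 = 7.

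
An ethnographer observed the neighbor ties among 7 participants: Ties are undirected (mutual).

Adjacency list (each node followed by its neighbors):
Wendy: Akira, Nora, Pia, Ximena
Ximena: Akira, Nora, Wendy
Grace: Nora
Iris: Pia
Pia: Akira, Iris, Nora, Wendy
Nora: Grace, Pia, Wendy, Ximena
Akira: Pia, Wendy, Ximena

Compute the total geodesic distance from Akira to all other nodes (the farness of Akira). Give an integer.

Distances from Akira: Grace:3, Iris:2, Nora:2, Pia:1, Wendy:1, Ximena:1.
Sum = 3 + 2 + 2 + 1 + 1 + 1 = 10.

10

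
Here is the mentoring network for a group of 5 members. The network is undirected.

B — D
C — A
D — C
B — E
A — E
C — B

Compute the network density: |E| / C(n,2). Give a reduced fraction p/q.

3/5

There are 6 edges and 5 nodes, so the maximum possible is C(5,2) = 10.
Density = 6/10 = 3/5.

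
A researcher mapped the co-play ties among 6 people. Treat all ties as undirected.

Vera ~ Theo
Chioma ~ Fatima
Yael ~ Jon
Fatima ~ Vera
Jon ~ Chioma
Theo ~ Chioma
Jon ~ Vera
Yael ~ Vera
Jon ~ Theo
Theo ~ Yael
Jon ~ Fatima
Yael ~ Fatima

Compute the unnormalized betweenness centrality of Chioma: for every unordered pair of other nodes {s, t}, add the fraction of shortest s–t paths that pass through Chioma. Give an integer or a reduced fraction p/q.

Pairs whose geodesics pass through Chioma — Fatima–Theo: 1/4.
All other pairs contribute 0.
Summing the contributions gives betweenness(Chioma) = 1/4.

1/4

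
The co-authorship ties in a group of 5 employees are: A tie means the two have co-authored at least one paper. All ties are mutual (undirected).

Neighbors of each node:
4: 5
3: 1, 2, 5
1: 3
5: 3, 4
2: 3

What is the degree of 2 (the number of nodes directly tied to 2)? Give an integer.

1

2 is directly tied to 3. That is 1 neighbor, so the degree of 2 is 1.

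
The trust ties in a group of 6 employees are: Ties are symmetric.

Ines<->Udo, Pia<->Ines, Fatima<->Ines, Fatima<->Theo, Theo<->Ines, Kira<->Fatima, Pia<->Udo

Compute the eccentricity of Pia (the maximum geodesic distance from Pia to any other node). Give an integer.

Distances from Pia: Fatima:2, Ines:1, Kira:3, Theo:2, Udo:1.
The largest is 3 (to Kira), so the eccentricity of Pia is 3.

3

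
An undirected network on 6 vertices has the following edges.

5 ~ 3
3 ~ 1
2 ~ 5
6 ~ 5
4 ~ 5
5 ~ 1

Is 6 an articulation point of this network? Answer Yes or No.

Even without 6, every remaining node can still reach every other (the residual graph is connected), so 6 is not a cut vertex.

No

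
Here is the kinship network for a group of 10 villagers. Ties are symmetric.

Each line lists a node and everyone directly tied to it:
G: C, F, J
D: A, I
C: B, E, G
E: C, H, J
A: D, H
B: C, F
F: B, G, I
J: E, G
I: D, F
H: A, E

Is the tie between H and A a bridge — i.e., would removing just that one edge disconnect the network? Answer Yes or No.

No

Even without that edge, H still reaches A via H – E – C – B – F – I – D – A, so the network stays connected. Not a bridge.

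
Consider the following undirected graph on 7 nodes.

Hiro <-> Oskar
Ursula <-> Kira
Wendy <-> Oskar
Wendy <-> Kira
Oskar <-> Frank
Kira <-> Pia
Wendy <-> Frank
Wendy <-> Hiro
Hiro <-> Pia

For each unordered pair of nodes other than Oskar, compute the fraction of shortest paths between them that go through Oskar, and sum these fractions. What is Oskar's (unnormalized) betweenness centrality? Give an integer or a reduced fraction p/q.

Pairs whose geodesics pass through Oskar — Hiro–Frank: 1/2; Frank–Pia: 1/3.
All other pairs contribute 0.
Summing the contributions gives betweenness(Oskar) = 5/6.

5/6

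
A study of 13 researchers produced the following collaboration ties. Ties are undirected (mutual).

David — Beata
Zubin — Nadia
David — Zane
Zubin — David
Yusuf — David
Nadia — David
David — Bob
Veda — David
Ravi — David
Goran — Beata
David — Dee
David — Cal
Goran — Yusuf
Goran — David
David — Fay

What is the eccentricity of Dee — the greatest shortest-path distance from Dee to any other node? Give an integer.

Distances from Dee: Beata:2, Bob:2, Cal:2, David:1, Fay:2, Goran:2, Nadia:2, Ravi:2, Veda:2, Yusuf:2, Zane:2, Zubin:2.
The largest is 2 (to Cal, Nadia, Goran, Ravi, Zane, Beata, Bob, Fay, Zubin, Yusuf, and Veda), so the eccentricity of Dee is 2.

2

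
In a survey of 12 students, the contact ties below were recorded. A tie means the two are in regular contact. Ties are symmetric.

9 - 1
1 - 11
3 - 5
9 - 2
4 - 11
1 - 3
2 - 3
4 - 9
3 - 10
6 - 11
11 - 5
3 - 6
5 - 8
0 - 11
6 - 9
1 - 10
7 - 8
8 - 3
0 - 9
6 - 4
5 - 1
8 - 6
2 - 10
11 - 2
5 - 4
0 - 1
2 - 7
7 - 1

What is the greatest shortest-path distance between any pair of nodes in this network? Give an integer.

Eccentricity of each node (its greatest distance to any other): 0:3, 1:2, 2:2, 3:2, 4:3, 5:2, 6:2, 7:3, 8:3, 9:2, 10:3, 11:2.
The maximum eccentricity is 3, realized for instance by the pair 0–8 via 0 – 9 – 6 – 8. So the diameter is 3.

3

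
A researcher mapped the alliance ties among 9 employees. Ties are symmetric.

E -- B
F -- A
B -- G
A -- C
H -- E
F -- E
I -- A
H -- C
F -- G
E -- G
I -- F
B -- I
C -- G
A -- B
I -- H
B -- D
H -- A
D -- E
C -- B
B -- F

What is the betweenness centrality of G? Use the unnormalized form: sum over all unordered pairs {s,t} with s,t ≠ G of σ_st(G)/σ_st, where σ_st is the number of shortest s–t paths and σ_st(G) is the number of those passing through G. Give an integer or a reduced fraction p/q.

2/3

Pairs whose geodesics pass through G — E–C: 1/3; C–F: 1/3.
All other pairs contribute 0.
Summing the contributions gives betweenness(G) = 2/3.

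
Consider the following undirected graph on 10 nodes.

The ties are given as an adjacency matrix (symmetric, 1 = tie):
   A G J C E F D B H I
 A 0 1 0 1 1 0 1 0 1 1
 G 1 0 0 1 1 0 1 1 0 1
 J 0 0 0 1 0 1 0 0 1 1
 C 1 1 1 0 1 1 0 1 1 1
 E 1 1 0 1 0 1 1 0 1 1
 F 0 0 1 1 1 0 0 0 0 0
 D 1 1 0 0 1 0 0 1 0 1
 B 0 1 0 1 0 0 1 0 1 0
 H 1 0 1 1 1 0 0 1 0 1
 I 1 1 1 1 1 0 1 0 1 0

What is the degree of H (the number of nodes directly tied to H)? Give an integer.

H is directly tied to A, B, C, E, I, and J. That is 6 neighbors, so the degree of H is 6.

6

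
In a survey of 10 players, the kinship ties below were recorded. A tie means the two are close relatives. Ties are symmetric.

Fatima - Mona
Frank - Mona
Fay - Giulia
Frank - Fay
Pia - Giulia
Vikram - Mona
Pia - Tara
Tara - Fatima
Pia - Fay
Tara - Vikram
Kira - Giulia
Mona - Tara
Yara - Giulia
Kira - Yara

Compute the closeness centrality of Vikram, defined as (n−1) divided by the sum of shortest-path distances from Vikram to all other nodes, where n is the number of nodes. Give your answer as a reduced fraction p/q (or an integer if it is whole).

Distances from Vikram: Fatima:2, Fay:3, Frank:2, Giulia:3, Kira:4, Mona:1, Pia:2, Tara:1, Yara:4. Sum = 22.
n = 10, so closeness = 9/22.

9/22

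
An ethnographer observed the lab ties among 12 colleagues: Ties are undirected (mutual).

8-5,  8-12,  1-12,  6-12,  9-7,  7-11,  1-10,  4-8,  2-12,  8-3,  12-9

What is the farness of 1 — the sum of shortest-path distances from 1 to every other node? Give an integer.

Distances from 1: 2:2, 3:3, 4:3, 5:3, 6:2, 7:3, 8:2, 9:2, 10:1, 11:4, 12:1.
Sum = 2 + 3 + 3 + 3 + 2 + 3 + 2 + 2 + 1 + 4 + 1 = 26.

26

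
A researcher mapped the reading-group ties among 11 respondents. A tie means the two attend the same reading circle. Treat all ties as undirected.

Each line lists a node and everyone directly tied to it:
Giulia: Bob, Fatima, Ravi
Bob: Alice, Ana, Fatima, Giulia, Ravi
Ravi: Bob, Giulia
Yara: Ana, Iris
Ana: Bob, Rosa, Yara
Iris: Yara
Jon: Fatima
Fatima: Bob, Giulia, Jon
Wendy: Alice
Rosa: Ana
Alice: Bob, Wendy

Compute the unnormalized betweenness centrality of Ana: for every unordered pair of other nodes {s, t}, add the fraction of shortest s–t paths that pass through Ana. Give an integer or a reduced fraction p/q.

23

Pairs whose geodesics pass through Ana — Giulia–Rosa: 1; Giulia–Iris: 1; Giulia–Yara: 1; Ravi–Rosa: 1; Ravi–Iris: 1; Ravi–Yara: 1; Wendy–Rosa: 1; Wendy–Iris: 1; Wendy–Yara: 1; Rosa–Jon: 1; Rosa–Alice: 1; Rosa–Iris: 1; Rosa–Bob: 1; Rosa–Fatima: 1 … (+9 more pairs).
All other pairs contribute 0.
Summing the contributions gives betweenness(Ana) = 23.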